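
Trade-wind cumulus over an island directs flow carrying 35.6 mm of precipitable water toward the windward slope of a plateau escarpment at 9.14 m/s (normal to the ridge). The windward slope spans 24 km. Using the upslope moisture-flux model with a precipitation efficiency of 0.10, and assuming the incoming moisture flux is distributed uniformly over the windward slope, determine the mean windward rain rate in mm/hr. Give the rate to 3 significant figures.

R ≈ 4.88 mm/hr

Incoming column moisture flux per unit ridge length: F = V × PW = 9.14 × 35.6 = 325.384 mm·m/s.
Spread over the 24 km slope with efficiency ε = 0.10: R = ε·F/W = 0.10 × 325.384 / 24000 m = 1.356e-03 mm/s.
R = 1.356e-03 × 3600 = 4.88 mm/hr.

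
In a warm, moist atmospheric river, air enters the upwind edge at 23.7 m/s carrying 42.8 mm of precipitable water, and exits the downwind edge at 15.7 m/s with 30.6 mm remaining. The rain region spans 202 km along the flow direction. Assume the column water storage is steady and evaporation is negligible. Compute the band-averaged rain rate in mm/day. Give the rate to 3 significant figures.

R ≈ 228 mm/day

Column moisture flux per unit crosswind length is F = V × PW.
Inflow: F_in = 23.7 × 42.8 = 1014.36 mm·m/s
Outflow: F_out = 15.7 × 30.6 = 480.42 mm·m/s
Steady-state rate R = (F_in − F_out)/L = (1014.36 − 480.42) / 202000 m = 2.643e-03 mm/s.
R = 2.643e-03 × 3600 × 24 = 228 mm/day.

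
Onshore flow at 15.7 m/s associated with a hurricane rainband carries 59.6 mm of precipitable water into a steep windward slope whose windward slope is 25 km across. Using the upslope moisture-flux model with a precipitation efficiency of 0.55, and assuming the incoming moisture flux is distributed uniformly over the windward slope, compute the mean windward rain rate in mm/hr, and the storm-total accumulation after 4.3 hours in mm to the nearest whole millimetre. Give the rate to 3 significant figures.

Incoming column moisture flux per unit ridge length: F = V × PW = 15.7 × 59.6 = 935.72 mm·m/s.
Spread over the 25 km slope with efficiency ε = 0.55: R = ε·F/W = 0.55 × 935.72 / 25000 m = 2.059e-02 mm/s.
R = 2.059e-02 × 3600 = 74.1 mm/hr.
Over 4.3 h: total = 74.1 × 4.3 = 318.63 ≈ 319 mm.

R ≈ 74.1 mm/hr; total ≈ 319 mm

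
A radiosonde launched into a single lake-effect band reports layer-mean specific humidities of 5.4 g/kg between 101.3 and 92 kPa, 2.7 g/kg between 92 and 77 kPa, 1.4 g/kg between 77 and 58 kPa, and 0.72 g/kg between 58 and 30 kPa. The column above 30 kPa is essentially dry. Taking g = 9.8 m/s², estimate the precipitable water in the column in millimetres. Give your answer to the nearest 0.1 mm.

Precipitable water is the column-integrated vapour mass per unit area: PW = (1/g) Σ q̄ Δp, with q in kg/kg and Δp in Pa (1 kg/m² of water = 1 mm).
Layer 101.3–92 kPa: Δp = 93 hPa = 9300 Pa, q̄ = 0.0054 kg/kg → 0.0054 × 9300 / 9.8 = 5.12 mm
Layer 92–77 kPa: Δp = 150 hPa = 15000 Pa, q̄ = 0.0027 kg/kg → 0.0027 × 15000 / 9.8 = 4.13 mm
Layer 77–58 kPa: Δp = 190 hPa = 19000 Pa, q̄ = 0.0014 kg/kg → 0.0014 × 19000 / 9.8 = 2.71 mm
Layer 58–30 kPa: Δp = 280 hPa = 28000 Pa, q̄ = 0.00072 kg/kg → 0.00072 × 28000 / 9.8 = 2.06 mm
PW = 5.12 + 4.13 + 2.71 + 2.06 = 14.02 ≈ 14.0 mm.

PW ≈ 14.0 mm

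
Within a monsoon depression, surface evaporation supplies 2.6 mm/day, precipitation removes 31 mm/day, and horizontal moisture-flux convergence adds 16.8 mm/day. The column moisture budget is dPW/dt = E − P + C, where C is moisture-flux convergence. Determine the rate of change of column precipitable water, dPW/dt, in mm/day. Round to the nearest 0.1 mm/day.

dPW/dt = E − P + C = 2.6 − 31 + (16.8) = -11.6 mm/day.

dPW/dt ≈ -11.6 mm/day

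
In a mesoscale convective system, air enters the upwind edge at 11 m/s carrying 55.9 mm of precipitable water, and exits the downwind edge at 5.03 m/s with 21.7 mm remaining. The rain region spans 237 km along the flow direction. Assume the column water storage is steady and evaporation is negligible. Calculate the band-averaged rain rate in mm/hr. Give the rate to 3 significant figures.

Column moisture flux per unit crosswind length is F = V × PW.
Inflow: F_in = 11 × 55.9 = 614.9 mm·m/s
Outflow: F_out = 5.03 × 21.7 = 109.151 mm·m/s
Steady-state rate R = (F_in − F_out)/L = (614.9 − 109.151) / 237000 m = 2.134e-03 mm/s.
R = 2.134e-03 × 3600 = 7.68 mm/hr.

R ≈ 7.68 mm/hr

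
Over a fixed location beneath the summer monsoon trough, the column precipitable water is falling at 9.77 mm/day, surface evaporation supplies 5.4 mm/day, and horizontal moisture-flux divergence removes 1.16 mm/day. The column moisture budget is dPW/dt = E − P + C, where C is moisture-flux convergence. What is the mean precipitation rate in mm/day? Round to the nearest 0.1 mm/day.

dPW/dt = -9.77 mm/day.
P = E + C − dPW/dt = 5.4 + (-1.16) − (-9.77) = 14.0 mm/day.

P ≈ 14.0 mm/day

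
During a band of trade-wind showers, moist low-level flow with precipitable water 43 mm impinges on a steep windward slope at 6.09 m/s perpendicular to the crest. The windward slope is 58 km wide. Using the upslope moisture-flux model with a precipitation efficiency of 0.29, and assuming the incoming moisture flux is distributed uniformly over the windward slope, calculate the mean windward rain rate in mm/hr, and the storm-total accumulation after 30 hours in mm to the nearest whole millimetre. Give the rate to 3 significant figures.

R ≈ 4.71 mm/hr; total ≈ 141 mm

Incoming column moisture flux per unit ridge length: F = V × PW = 6.09 × 43 = 261.87 mm·m/s.
Spread over the 58 km slope with efficiency ε = 0.29: R = ε·F/W = 0.29 × 261.87 / 58000 m = 1.309e-03 mm/s.
R = 1.309e-03 × 3600 = 4.71 mm/hr.
Over 30 h: total = 4.71 × 30 = 141.3 ≈ 141 mm.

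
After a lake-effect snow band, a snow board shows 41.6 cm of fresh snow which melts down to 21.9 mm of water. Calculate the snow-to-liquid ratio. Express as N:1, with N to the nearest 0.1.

ratio ≈ 19.0

Ratio = snow depth / SWE = 416 mm / 21.9 mm = 19.0, i.e. 19.0:1.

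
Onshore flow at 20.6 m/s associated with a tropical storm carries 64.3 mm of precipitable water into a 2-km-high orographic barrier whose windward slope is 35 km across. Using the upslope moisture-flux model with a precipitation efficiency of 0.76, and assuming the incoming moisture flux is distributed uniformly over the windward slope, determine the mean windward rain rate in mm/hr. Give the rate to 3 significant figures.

R ≈ 104 mm/hr

Incoming column moisture flux per unit ridge length: F = V × PW = 20.6 × 64.3 = 1324.58 mm·m/s.
Spread over the 35 km slope with efficiency ε = 0.76: R = ε·F/W = 0.76 × 1324.58 / 35000 m = 2.876e-02 mm/s.
R = 2.876e-02 × 3600 = 104 mm/hr.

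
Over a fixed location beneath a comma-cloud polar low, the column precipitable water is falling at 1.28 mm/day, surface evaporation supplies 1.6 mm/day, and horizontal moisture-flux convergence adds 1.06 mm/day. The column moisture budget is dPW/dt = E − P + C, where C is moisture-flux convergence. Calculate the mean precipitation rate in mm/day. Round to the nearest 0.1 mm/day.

P ≈ 3.9 mm/day

dPW/dt = -1.28 mm/day.
P = E + C − dPW/dt = 1.6 + (1.06) − (-1.28) = 3.9 mm/day.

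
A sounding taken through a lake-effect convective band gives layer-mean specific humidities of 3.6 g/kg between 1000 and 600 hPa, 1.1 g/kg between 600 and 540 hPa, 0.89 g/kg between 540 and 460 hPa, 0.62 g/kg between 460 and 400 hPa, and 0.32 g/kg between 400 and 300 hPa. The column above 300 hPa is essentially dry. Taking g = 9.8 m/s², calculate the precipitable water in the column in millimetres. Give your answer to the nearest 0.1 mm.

PW ≈ 16.8 mm

Precipitable water is the column-integrated vapour mass per unit area: PW = (1/g) Σ q̄ Δp, with q in kg/kg and Δp in Pa (1 kg/m² of water = 1 mm).
Layer 1000–600 hPa: Δp = 400 hPa = 40000 Pa, q̄ = 0.0036 kg/kg → 0.0036 × 40000 / 9.8 = 14.69 mm
Layer 600–540 hPa: Δp = 60 hPa = 6000 Pa, q̄ = 0.0011 kg/kg → 0.0011 × 6000 / 9.8 = 0.67 mm
Layer 540–460 hPa: Δp = 80 hPa = 8000 Pa, q̄ = 0.00089 kg/kg → 0.00089 × 8000 / 9.8 = 0.73 mm
Layer 460–400 hPa: Δp = 60 hPa = 6000 Pa, q̄ = 0.00062 kg/kg → 0.00062 × 6000 / 9.8 = 0.38 mm
Layer 400–300 hPa: Δp = 100 hPa = 10000 Pa, q̄ = 0.00032 kg/kg → 0.00032 × 10000 / 9.8 = 0.33 mm
PW = 14.69 + 0.67 + 0.73 + 0.38 + 0.33 = 16.80 ≈ 16.8 mm.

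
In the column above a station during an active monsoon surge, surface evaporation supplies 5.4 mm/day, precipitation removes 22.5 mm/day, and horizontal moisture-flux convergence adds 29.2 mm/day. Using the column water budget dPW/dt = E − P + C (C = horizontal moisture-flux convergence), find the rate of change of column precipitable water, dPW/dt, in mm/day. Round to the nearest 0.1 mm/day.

dPW/dt ≈ 12.1 mm/day

dPW/dt = E − P + C = 5.4 − 22.5 + (29.2) = 12.1 mm/day.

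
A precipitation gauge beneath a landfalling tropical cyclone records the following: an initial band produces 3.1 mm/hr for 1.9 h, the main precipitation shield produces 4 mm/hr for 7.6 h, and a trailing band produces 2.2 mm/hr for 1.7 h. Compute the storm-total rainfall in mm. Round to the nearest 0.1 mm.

total ≈ 40.0 mm

Total = Σ Rᵢ Δtᵢ = 3.1 × 1.9 + 4 × 7.6 + 2.2 × 1.7
      = 5.89 + 30.4 + 3.74 = 40.0 mm.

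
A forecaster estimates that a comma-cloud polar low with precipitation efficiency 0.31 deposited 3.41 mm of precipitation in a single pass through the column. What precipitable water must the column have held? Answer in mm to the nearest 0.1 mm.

PW = precipitation / ε = 3.41 / 0.31 = 11.0 mm.

PW ≈ 11.0 mm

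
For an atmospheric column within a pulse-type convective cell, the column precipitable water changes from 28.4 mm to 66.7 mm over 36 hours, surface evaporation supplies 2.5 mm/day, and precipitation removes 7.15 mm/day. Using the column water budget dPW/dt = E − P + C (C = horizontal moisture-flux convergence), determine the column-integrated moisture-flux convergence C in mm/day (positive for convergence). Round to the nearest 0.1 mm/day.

dPW/dt = (66.7 − 28.4) mm / (36/24 day) = +25.533 mm/day.
C = dPW/dt − E + P = (+25.533) − 2.5 + 7.15 = 30.2 mm/day.

C ≈ 30.2 mm/day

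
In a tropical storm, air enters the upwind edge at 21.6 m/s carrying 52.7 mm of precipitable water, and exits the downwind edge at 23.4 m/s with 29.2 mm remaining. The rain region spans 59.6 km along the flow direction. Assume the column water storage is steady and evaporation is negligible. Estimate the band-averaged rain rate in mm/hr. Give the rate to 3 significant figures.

Column moisture flux per unit crosswind length is F = V × PW.
Inflow: F_in = 21.6 × 52.7 = 1138.32 mm·m/s
Outflow: F_out = 23.4 × 29.2 = 683.28 mm·m/s
Steady-state rate R = (F_in − F_out)/L = (1138.32 − 683.28) / 59600 m = 7.635e-03 mm/s.
R = 7.635e-03 × 3600 = 27.5 mm/hr.

R ≈ 27.5 mm/hr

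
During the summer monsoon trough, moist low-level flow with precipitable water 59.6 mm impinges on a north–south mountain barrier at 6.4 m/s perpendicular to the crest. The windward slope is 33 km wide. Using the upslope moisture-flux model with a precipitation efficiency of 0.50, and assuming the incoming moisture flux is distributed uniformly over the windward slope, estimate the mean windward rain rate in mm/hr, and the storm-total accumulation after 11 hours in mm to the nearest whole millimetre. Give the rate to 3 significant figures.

R ≈ 20.8 mm/hr; total ≈ 229 mm

Incoming column moisture flux per unit ridge length: F = V × PW = 6.4 × 59.6 = 381.44 mm·m/s.
Spread over the 33 km slope with efficiency ε = 0.50: R = ε·F/W = 0.50 × 381.44 / 33000 m = 5.779e-03 mm/s.
R = 5.779e-03 × 3600 = 20.8 mm/hr.
Over 11 h: total = 20.8 × 11 = 228.8 ≈ 229 mm.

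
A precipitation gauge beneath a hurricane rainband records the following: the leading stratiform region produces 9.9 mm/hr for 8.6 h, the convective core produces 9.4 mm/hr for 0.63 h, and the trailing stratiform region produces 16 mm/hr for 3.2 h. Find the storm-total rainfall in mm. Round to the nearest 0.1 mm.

Total = Σ Rᵢ Δtᵢ = 9.9 × 8.6 + 9.4 × 0.63 + 16 × 3.2
      = 85.14 + 5.922 + 51.2 = 142.3 mm.

total ≈ 142.3 mm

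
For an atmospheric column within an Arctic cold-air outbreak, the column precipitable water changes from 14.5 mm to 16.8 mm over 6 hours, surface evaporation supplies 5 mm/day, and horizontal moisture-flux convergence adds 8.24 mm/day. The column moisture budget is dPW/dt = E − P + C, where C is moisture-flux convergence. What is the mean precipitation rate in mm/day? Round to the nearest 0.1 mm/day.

dPW/dt = (16.8 − 14.5) mm / (6/24 day) = +9.200 mm/day.
P = E + C − dPW/dt = 5 + (8.24) − (+9.200) = 4.0 mm/day.

P ≈ 4.0 mm/day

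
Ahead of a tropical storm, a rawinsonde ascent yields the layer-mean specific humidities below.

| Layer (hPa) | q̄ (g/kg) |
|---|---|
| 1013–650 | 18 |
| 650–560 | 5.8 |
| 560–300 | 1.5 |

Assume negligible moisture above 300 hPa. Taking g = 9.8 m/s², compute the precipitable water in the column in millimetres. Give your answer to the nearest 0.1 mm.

PW ≈ 76.0 mm

Precipitable water is the column-integrated vapour mass per unit area: PW = (1/g) Σ q̄ Δp, with q in kg/kg and Δp in Pa (1 kg/m² of water = 1 mm).
Layer 1013–650 hPa: Δp = 363 hPa = 36300 Pa, q̄ = 0.018 kg/kg → 0.018 × 36300 / 9.8 = 66.67 mm
Layer 650–560 hPa: Δp = 90 hPa = 9000 Pa, q̄ = 0.0058 kg/kg → 0.0058 × 9000 / 9.8 = 5.33 mm
Layer 560–300 hPa: Δp = 260 hPa = 26000 Pa, q̄ = 0.0015 kg/kg → 0.0015 × 26000 / 9.8 = 3.98 mm
PW = 66.67 + 5.33 + 3.98 = 75.98 ≈ 76.0 mm.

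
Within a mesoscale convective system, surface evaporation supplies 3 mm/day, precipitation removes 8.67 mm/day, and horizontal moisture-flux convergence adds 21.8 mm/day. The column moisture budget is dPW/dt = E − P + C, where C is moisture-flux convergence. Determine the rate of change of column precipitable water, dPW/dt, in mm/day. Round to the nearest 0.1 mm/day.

dPW/dt ≈ 16.1 mm/day

dPW/dt = E − P + C = 3 − 8.67 + (21.8) = 16.1 mm/day.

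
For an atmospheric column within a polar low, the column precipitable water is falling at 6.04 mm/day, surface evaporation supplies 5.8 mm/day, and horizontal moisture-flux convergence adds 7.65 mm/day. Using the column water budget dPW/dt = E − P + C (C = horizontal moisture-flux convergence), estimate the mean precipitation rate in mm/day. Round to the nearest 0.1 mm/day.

P ≈ 19.5 mm/day

dPW/dt = -6.04 mm/day.
P = E + C − dPW/dt = 5.8 + (7.65) − (-6.04) = 19.5 mm/day.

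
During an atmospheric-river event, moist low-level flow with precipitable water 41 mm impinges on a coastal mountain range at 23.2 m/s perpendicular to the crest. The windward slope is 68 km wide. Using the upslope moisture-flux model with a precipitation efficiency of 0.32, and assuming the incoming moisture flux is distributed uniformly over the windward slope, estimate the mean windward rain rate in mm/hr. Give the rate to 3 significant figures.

R ≈ 16.1 mm/hr

Incoming column moisture flux per unit ridge length: F = V × PW = 23.2 × 41 = 951.2 mm·m/s.
Spread over the 68 km slope with efficiency ε = 0.32: R = ε·F/W = 0.32 × 951.2 / 68000 m = 4.476e-03 mm/s.
R = 4.476e-03 × 3600 = 16.1 mm/hr.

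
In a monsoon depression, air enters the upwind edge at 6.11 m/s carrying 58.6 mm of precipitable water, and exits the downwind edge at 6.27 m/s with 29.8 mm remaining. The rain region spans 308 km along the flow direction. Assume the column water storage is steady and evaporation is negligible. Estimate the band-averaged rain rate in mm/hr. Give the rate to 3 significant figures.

Column moisture flux per unit crosswind length is F = V × PW.
Inflow: F_in = 6.11 × 58.6 = 358.046 mm·m/s
Outflow: F_out = 6.27 × 29.8 = 186.846 mm·m/s
Steady-state rate R = (F_in − F_out)/L = (358.046 − 186.846) / 308000 m = 5.558e-04 mm/s.
R = 5.558e-04 × 3600 = 2.00 mm/hr.

R ≈ 2.00 mm/hr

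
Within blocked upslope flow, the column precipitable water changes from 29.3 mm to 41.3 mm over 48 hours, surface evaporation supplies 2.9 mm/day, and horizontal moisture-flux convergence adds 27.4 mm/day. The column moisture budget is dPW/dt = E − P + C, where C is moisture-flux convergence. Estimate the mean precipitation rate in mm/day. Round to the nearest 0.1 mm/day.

P ≈ 24.3 mm/day

dPW/dt = (41.3 − 29.3) mm / (48/24 day) = +6.000 mm/day.
P = E + C − dPW/dt = 2.9 + (27.4) − (+6.000) = 24.3 mm/day.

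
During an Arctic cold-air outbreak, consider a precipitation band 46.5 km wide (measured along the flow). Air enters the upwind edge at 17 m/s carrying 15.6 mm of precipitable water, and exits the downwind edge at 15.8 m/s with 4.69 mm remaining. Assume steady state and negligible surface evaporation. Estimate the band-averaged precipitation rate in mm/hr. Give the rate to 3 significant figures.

Column moisture flux per unit crosswind length is F = V × PW.
Inflow: F_in = 17 × 15.6 = 265.2 mm·m/s
Outflow: F_out = 15.8 × 4.69 = 74.102 mm·m/s
Steady-state rate R = (F_in − F_out)/L = (265.2 − 74.102) / 46500 m = 4.110e-03 mm/s.
R = 4.110e-03 × 3600 = 14.8 mm/hr.

R ≈ 14.8 mm/hr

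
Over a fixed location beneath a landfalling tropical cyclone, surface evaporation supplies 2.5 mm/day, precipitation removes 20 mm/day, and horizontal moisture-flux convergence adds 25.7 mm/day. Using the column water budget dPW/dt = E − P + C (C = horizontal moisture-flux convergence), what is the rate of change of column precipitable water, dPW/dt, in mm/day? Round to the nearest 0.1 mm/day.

dPW/dt ≈ 8.2 mm/day

dPW/dt = E − P + C = 2.5 − 20 + (25.7) = 8.2 mm/day.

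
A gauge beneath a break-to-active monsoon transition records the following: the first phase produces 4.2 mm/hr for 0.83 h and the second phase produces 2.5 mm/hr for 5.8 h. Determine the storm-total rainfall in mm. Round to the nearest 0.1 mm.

total ≈ 18.0 mm

Total = Σ Rᵢ Δtᵢ = 4.2 × 0.83 + 2.5 × 5.8
      = 3.486 + 14.5 = 18.0 mm.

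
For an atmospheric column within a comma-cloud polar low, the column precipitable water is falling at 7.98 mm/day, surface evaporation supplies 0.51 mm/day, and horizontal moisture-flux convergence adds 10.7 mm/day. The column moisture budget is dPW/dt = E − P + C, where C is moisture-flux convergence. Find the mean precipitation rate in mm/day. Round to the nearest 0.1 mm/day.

P ≈ 19.2 mm/day

dPW/dt = -7.98 mm/day.
P = E + C − dPW/dt = 0.51 + (10.7) − (-7.98) = 19.2 mm/day.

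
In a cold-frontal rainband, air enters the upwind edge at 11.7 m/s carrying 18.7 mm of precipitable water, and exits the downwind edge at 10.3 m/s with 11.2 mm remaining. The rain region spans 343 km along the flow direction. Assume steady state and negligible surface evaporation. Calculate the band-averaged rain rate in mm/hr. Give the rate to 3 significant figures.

Column moisture flux per unit crosswind length is F = V × PW.
Inflow: F_in = 11.7 × 18.7 = 218.79 mm·m/s
Outflow: F_out = 10.3 × 11.2 = 115.36 mm·m/s
Steady-state rate R = (F_in − F_out)/L = (218.79 − 115.36) / 343000 m = 3.015e-04 mm/s.
R = 3.015e-04 × 3600 = 1.09 mm/hr.

R ≈ 1.09 mm/hr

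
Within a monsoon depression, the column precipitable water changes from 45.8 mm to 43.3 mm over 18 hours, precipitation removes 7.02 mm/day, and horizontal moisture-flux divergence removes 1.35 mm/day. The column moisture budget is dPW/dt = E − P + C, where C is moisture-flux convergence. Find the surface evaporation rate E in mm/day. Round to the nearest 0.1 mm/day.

dPW/dt = (43.3 − 45.8) mm / (18/24 day) = -3.333 mm/day.
E = dPW/dt + P − C = (-3.333) + 7.02 − (-1.35) = 5.0 mm/day.

E ≈ 5.0 mm/day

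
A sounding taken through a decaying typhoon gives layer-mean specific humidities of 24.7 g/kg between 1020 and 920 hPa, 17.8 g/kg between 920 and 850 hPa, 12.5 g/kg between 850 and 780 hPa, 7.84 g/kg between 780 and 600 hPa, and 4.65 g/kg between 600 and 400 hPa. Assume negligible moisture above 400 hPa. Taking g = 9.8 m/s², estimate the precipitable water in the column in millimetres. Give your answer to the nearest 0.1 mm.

Precipitable water is the column-integrated vapour mass per unit area: PW = (1/g) Σ q̄ Δp, with q in kg/kg and Δp in Pa (1 kg/m² of water = 1 mm).
Layer 1020–920 hPa: Δp = 100 hPa = 10000 Pa, q̄ = 0.0247 kg/kg → 0.0247 × 10000 / 9.8 = 25.20 mm
Layer 920–850 hPa: Δp = 70 hPa = 7000 Pa, q̄ = 0.0178 kg/kg → 0.0178 × 7000 / 9.8 = 12.71 mm
Layer 850–780 hPa: Δp = 70 hPa = 7000 Pa, q̄ = 0.0125 kg/kg → 0.0125 × 7000 / 9.8 = 8.93 mm
Layer 780–600 hPa: Δp = 180 hPa = 18000 Pa, q̄ = 0.00784 kg/kg → 0.00784 × 18000 / 9.8 = 14.40 mm
Layer 600–400 hPa: Δp = 200 hPa = 20000 Pa, q̄ = 0.00465 kg/kg → 0.00465 × 20000 / 9.8 = 9.49 mm
PW = 25.20 + 12.71 + 8.93 + 14.40 + 9.49 = 70.73 ≈ 70.7 mm.

PW ≈ 70.7 mm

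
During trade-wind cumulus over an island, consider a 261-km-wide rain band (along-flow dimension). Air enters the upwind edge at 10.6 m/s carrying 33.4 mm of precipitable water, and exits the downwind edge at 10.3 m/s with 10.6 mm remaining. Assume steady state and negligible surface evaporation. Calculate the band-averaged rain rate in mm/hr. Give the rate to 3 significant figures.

Column moisture flux per unit crosswind length is F = V × PW.
Inflow: F_in = 10.6 × 33.4 = 354.04 mm·m/s
Outflow: F_out = 10.3 × 10.6 = 109.18 mm·m/s
Steady-state rate R = (F_in − F_out)/L = (354.04 − 109.18) / 261000 m = 9.382e-04 mm/s.
R = 9.382e-04 × 3600 = 3.38 mm/hr.

R ≈ 3.38 mm/hr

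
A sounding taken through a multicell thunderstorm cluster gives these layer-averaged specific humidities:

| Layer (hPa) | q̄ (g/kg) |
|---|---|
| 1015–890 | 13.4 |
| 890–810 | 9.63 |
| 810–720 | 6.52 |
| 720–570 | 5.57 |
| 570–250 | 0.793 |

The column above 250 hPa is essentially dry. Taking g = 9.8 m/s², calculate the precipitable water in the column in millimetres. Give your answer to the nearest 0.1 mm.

PW ≈ 42.1 mm

Precipitable water is the column-integrated vapour mass per unit area: PW = (1/g) Σ q̄ Δp, with q in kg/kg and Δp in Pa (1 kg/m² of water = 1 mm).
Layer 1015–890 hPa: Δp = 125 hPa = 12500 Pa, q̄ = 0.0134 kg/kg → 0.0134 × 12500 / 9.8 = 17.09 mm
Layer 890–810 hPa: Δp = 80 hPa = 8000 Pa, q̄ = 0.00963 kg/kg → 0.00963 × 8000 / 9.8 = 7.86 mm
Layer 810–720 hPa: Δp = 90 hPa = 9000 Pa, q̄ = 0.00652 kg/kg → 0.00652 × 9000 / 9.8 = 5.99 mm
Layer 720–570 hPa: Δp = 150 hPa = 15000 Pa, q̄ = 0.00557 kg/kg → 0.00557 × 15000 / 9.8 = 8.53 mm
Layer 570–250 hPa: Δp = 320 hPa = 32000 Pa, q̄ = 0.000793 kg/kg → 0.000793 × 32000 / 9.8 = 2.59 mm
PW = 17.09 + 7.86 + 5.99 + 8.53 + 2.59 = 42.06 ≈ 42.1 mm.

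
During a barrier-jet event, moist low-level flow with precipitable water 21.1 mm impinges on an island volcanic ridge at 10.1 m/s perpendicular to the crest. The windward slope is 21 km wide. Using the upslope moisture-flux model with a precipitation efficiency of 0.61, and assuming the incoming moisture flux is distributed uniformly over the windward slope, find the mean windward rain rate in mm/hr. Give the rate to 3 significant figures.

R ≈ 22.3 mm/hr

Incoming column moisture flux per unit ridge length: F = V × PW = 10.1 × 21.1 = 213.11 mm·m/s.
Spread over the 21 km slope with efficiency ε = 0.61: R = ε·F/W = 0.61 × 213.11 / 21000 m = 6.190e-03 mm/s.
R = 6.190e-03 × 3600 = 22.3 mm/hr.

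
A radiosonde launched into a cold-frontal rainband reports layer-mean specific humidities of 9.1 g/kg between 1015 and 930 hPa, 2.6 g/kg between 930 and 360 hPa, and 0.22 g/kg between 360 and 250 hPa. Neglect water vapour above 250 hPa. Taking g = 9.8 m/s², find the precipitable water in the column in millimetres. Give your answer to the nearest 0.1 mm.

Precipitable water is the column-integrated vapour mass per unit area: PW = (1/g) Σ q̄ Δp, with q in kg/kg and Δp in Pa (1 kg/m² of water = 1 mm).
Layer 1015–930 hPa: Δp = 85 hPa = 8500 Pa, q̄ = 0.0091 kg/kg → 0.0091 × 8500 / 9.8 = 7.89 mm
Layer 930–360 hPa: Δp = 570 hPa = 57000 Pa, q̄ = 0.0026 kg/kg → 0.0026 × 57000 / 9.8 = 15.12 mm
Layer 360–250 hPa: Δp = 110 hPa = 11000 Pa, q̄ = 0.00022 kg/kg → 0.00022 × 11000 / 9.8 = 0.25 mm
PW = 7.89 + 15.12 + 0.25 = 23.26 ≈ 23.3 mm.

PW ≈ 23.3 mm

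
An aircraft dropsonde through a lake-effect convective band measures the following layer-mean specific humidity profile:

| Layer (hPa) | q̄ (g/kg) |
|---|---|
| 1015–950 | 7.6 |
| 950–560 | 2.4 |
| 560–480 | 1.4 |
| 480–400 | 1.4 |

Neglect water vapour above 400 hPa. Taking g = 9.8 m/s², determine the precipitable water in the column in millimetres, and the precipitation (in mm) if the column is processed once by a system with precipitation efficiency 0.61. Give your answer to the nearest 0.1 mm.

Precipitable water is the column-integrated vapour mass per unit area: PW = (1/g) Σ q̄ Δp, with q in kg/kg and Δp in Pa (1 kg/m² of water = 1 mm).
Layer 1015–950 hPa: Δp = 65 hPa = 6500 Pa, q̄ = 0.0076 kg/kg → 0.0076 × 6500 / 9.8 = 5.04 mm
Layer 950–560 hPa: Δp = 390 hPa = 39000 Pa, q̄ = 0.0024 kg/kg → 0.0024 × 39000 / 9.8 = 9.55 mm
Layer 560–480 hPa: Δp = 80 hPa = 8000 Pa, q̄ = 0.0014 kg/kg → 0.0014 × 8000 / 9.8 = 1.14 mm
Layer 480–400 hPa: Δp = 80 hPa = 8000 Pa, q̄ = 0.0014 kg/kg → 0.0014 × 8000 / 9.8 = 1.14 mm
PW = 5.04 + 9.55 + 1.14 + 1.14 = 16.87 ≈ 16.9 mm.
Precipitation = ε × PW = 0.61 × 16.9 = 10.3 mm.

PW ≈ 16.9 mm; precipitation ≈ 10.3 mm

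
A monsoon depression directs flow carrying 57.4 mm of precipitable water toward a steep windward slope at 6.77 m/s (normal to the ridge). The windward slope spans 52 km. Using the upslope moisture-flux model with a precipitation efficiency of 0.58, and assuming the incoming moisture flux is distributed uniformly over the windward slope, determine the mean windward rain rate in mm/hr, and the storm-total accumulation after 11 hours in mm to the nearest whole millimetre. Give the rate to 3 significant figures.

Incoming column moisture flux per unit ridge length: F = V × PW = 6.77 × 57.4 = 388.598 mm·m/s.
Spread over the 52 km slope with efficiency ε = 0.58: R = ε·F/W = 0.58 × 388.598 / 52000 m = 4.334e-03 mm/s.
R = 4.334e-03 × 3600 = 15.6 mm/hr.
Over 11 h: total = 15.6 × 11 = 171.6 ≈ 172 mm.

R ≈ 15.6 mm/hr; total ≈ 172 mm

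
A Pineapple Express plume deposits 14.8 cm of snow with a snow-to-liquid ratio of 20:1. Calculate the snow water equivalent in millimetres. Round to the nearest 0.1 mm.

SWE ≈ 7.4 mm

SWE = snow depth / ratio = 14.8 cm / 20 = 0.740 cm = 7.4 mm.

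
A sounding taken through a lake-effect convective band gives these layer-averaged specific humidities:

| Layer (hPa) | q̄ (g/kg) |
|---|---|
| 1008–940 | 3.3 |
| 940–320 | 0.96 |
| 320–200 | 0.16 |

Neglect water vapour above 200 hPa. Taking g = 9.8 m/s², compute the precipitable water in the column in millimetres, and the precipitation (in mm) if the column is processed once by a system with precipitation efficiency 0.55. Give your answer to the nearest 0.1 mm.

Precipitable water is the column-integrated vapour mass per unit area: PW = (1/g) Σ q̄ Δp, with q in kg/kg and Δp in Pa (1 kg/m² of water = 1 mm).
Layer 1008–940 hPa: Δp = 68 hPa = 6800 Pa, q̄ = 0.0033 kg/kg → 0.0033 × 6800 / 9.8 = 2.29 mm
Layer 940–320 hPa: Δp = 620 hPa = 62000 Pa, q̄ = 0.00096 kg/kg → 0.00096 × 62000 / 9.8 = 6.07 mm
Layer 320–200 hPa: Δp = 120 hPa = 12000 Pa, q̄ = 0.00016 kg/kg → 0.00016 × 12000 / 9.8 = 0.20 mm
PW = 2.29 + 6.07 + 0.20 = 8.56 ≈ 8.6 mm.
Precipitation = ε × PW = 0.55 × 8.6 = 4.7 mm.

PW ≈ 8.6 mm; precipitation ≈ 4.7 mm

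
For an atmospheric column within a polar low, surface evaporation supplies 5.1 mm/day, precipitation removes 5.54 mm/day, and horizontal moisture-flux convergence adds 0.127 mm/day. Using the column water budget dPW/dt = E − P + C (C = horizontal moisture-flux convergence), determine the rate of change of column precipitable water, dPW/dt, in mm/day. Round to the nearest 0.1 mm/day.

dPW/dt ≈ -0.3 mm/day

dPW/dt = E − P + C = 5.1 − 5.54 + (0.127) = -0.3 mm/day.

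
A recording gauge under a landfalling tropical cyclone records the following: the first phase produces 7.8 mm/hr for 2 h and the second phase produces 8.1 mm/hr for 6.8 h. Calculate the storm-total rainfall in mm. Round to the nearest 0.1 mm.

total ≈ 70.7 mm

Total = Σ Rᵢ Δtᵢ = 7.8 × 2 + 8.1 × 6.8
      = 15.6 + 55.08 = 70.7 mm.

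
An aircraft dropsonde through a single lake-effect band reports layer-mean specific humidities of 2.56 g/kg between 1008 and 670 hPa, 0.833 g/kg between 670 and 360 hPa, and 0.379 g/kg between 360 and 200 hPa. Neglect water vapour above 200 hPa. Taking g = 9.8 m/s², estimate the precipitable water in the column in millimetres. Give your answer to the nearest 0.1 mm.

PW ≈ 12.1 mm

Precipitable water is the column-integrated vapour mass per unit area: PW = (1/g) Σ q̄ Δp, with q in kg/kg and Δp in Pa (1 kg/m² of water = 1 mm).
Layer 1008–670 hPa: Δp = 338 hPa = 33800 Pa, q̄ = 0.00256 kg/kg → 0.00256 × 33800 / 9.8 = 8.83 mm
Layer 670–360 hPa: Δp = 310 hPa = 31000 Pa, q̄ = 0.000833 kg/kg → 0.000833 × 31000 / 9.8 = 2.63 mm
Layer 360–200 hPa: Δp = 160 hPa = 16000 Pa, q̄ = 0.000379 kg/kg → 0.000379 × 16000 / 9.8 = 0.62 mm
PW = 8.83 + 2.63 + 0.62 = 12.08 ≈ 12.1 mm.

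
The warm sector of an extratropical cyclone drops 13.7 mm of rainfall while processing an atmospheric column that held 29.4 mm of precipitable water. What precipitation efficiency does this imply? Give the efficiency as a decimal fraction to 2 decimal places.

ε ≈ 0.47

ε = rainfall / PW = 13.7 / 29.4 = 0.47.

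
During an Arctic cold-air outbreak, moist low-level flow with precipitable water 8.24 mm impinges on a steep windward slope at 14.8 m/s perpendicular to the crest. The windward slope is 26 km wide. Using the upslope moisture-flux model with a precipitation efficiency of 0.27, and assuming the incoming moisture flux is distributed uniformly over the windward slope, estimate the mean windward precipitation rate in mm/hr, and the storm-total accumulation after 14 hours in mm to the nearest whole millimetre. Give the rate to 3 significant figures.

R ≈ 4.56 mm/hr; total ≈ 64 mm

Incoming column moisture flux per unit ridge length: F = V × PW = 14.8 × 8.24 = 121.952 mm·m/s.
Spread over the 26 km slope with efficiency ε = 0.27: R = ε·F/W = 0.27 × 121.952 / 26000 m = 1.266e-03 mm/s.
R = 1.266e-03 × 3600 = 4.56 mm/hr.
Over 14 h: total = 4.56 × 14 = 63.84 ≈ 64 mm.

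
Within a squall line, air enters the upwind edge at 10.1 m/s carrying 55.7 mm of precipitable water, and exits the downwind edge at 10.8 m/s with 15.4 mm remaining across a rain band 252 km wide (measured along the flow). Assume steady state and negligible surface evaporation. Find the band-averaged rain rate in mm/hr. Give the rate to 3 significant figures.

Column moisture flux per unit crosswind length is F = V × PW.
Inflow: F_in = 10.1 × 55.7 = 562.57 mm·m/s
Outflow: F_out = 10.8 × 15.4 = 166.32 mm·m/s
Steady-state rate R = (F_in − F_out)/L = (562.57 − 166.32) / 252000 m = 1.572e-03 mm/s.
R = 1.572e-03 × 3600 = 5.66 mm/hr.

R ≈ 5.66 mm/hr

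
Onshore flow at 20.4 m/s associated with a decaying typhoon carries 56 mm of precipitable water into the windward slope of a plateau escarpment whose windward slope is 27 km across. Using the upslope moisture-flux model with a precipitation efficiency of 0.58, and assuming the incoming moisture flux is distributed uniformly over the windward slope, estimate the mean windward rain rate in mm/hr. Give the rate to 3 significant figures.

R ≈ 88.3 mm/hr

Incoming column moisture flux per unit ridge length: F = V × PW = 20.4 × 56 = 1142.4 mm·m/s.
Spread over the 27 km slope with efficiency ε = 0.58: R = ε·F/W = 0.58 × 1142.4 / 27000 m = 2.454e-02 mm/s.
R = 2.454e-02 × 3600 = 88.3 mm/hr.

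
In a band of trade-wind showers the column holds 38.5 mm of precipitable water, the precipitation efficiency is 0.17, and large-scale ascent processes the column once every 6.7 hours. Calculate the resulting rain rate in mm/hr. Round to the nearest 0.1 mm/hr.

R ≈ 1.0 mm/hr

Each overturning extracts ε × PW = 0.17 × 38.5 = 6.545 mm.
Rate = ε·PW / τ = 6.545 / 6.7 h = 1.0 mm/hr.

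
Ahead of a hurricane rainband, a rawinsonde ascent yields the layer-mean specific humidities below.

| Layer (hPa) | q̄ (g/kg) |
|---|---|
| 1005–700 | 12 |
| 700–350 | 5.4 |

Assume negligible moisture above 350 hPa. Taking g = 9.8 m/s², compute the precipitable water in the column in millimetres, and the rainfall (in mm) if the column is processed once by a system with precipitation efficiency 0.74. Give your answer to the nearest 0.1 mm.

PW ≈ 56.6 mm; rainfall ≈ 41.9 mm

Precipitable water is the column-integrated vapour mass per unit area: PW = (1/g) Σ q̄ Δp, with q in kg/kg and Δp in Pa (1 kg/m² of water = 1 mm).
Layer 1005–700 hPa: Δp = 305 hPa = 30500 Pa, q̄ = 0.012 kg/kg → 0.012 × 30500 / 9.8 = 37.35 mm
Layer 700–350 hPa: Δp = 350 hPa = 35000 Pa, q̄ = 0.0054 kg/kg → 0.0054 × 35000 / 9.8 = 19.29 mm
PW = 37.35 + 19.29 = 56.64 ≈ 56.6 mm.
Rainfall = ε × PW = 0.74 × 56.6 = 41.9 mm.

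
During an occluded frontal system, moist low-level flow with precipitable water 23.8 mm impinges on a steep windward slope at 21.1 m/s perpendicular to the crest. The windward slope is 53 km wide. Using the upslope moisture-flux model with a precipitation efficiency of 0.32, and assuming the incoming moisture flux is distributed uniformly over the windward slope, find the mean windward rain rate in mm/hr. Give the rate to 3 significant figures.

Incoming column moisture flux per unit ridge length: F = V × PW = 21.1 × 23.8 = 502.18 mm·m/s.
Spread over the 53 km slope with efficiency ε = 0.32: R = ε·F/W = 0.32 × 502.18 / 53000 m = 3.032e-03 mm/s.
R = 3.032e-03 × 3600 = 10.9 mm/hr.

R ≈ 10.9 mm/hr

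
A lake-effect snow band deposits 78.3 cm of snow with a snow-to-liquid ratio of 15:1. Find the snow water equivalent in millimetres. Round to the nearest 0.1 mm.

SWE ≈ 52.2 mm

SWE = snow depth / ratio = 78.3 cm / 15 = 5.220 cm = 52.2 mm.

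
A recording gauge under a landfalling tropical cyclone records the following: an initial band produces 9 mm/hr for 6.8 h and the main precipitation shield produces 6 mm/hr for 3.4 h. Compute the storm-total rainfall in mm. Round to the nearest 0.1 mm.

Total = Σ Rᵢ Δtᵢ = 9 × 6.8 + 6 × 3.4
      = 61.2 + 20.4 = 81.6 mm.

total ≈ 81.6 mm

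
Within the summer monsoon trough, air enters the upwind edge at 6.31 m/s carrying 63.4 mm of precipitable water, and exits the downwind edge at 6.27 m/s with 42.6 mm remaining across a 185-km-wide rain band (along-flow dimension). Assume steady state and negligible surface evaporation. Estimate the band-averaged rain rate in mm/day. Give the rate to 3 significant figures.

R ≈ 62.1 mm/day

Column moisture flux per unit crosswind length is F = V × PW.
Inflow: F_in = 6.31 × 63.4 = 400.054 mm·m/s
Outflow: F_out = 6.27 × 42.6 = 267.102 mm·m/s
Steady-state rate R = (F_in − F_out)/L = (400.054 − 267.102) / 185000 m = 7.187e-04 mm/s.
R = 7.187e-04 × 3600 × 24 = 62.1 mm/day.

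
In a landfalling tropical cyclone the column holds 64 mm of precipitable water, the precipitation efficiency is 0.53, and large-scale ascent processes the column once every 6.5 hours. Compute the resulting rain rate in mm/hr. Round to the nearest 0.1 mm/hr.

R ≈ 5.2 mm/hr

Each overturning extracts ε × PW = 0.53 × 64 = 33.92 mm.
Rate = ε·PW / τ = 33.92 / 6.5 h = 5.2 mm/hr.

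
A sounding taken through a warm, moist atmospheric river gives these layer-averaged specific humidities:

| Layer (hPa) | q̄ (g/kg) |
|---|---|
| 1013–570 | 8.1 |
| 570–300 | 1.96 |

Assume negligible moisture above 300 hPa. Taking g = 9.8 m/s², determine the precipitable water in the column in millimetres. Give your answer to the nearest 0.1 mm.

PW ≈ 42.0 mm

Precipitable water is the column-integrated vapour mass per unit area: PW = (1/g) Σ q̄ Δp, with q in kg/kg and Δp in Pa (1 kg/m² of water = 1 mm).
Layer 1013–570 hPa: Δp = 443 hPa = 44300 Pa, q̄ = 0.0081 kg/kg → 0.0081 × 44300 / 9.8 = 36.62 mm
Layer 570–300 hPa: Δp = 270 hPa = 27000 Pa, q̄ = 0.00196 kg/kg → 0.00196 × 27000 / 9.8 = 5.40 mm
PW = 36.62 + 5.40 = 42.02 ≈ 42.0 mm.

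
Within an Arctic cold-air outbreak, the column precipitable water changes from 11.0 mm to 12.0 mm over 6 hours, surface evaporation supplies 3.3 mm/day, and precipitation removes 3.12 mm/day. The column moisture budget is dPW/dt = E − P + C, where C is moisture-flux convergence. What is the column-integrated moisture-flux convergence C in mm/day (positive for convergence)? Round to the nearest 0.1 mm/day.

dPW/dt = (12.0 − 11.0) mm / (6/24 day) = +4.000 mm/day.
C = dPW/dt − E + P = (+4.000) − 3.3 + 3.12 = 3.8 mm/day.

C ≈ 3.8 mm/day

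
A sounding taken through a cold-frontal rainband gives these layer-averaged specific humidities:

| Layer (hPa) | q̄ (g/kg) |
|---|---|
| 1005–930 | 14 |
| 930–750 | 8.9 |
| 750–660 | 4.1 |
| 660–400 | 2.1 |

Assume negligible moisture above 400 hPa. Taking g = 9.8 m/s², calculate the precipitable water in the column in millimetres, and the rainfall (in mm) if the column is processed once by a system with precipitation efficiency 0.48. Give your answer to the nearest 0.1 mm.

Precipitable water is the column-integrated vapour mass per unit area: PW = (1/g) Σ q̄ Δp, with q in kg/kg and Δp in Pa (1 kg/m² of water = 1 mm).
Layer 1005–930 hPa: Δp = 75 hPa = 7500 Pa, q̄ = 0.014 kg/kg → 0.014 × 7500 / 9.8 = 10.71 mm
Layer 930–750 hPa: Δp = 180 hPa = 18000 Pa, q̄ = 0.0089 kg/kg → 0.0089 × 18000 / 9.8 = 16.35 mm
Layer 750–660 hPa: Δp = 90 hPa = 9000 Pa, q̄ = 0.0041 kg/kg → 0.0041 × 9000 / 9.8 = 3.77 mm
Layer 660–400 hPa: Δp = 260 hPa = 26000 Pa, q̄ = 0.0021 kg/kg → 0.0021 × 26000 / 9.8 = 5.57 mm
PW = 10.71 + 16.35 + 3.77 + 5.57 = 36.40 ≈ 36.4 mm.
Rainfall = ε × PW = 0.48 × 36.4 = 17.5 mm.

PW ≈ 36.4 mm; rainfall ≈ 17.5 mm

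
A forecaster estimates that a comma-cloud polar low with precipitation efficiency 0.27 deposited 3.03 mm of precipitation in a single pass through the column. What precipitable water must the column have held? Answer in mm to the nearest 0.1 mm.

PW = precipitation / ε = 3.03 / 0.27 = 11.2 mm.

PW ≈ 11.2 mm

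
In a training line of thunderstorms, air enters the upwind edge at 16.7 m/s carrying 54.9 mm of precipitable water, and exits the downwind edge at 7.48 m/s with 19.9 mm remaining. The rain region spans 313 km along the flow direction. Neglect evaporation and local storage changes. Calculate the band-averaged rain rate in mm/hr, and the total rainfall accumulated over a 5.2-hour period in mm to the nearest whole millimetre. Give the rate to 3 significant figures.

Column moisture flux per unit crosswind length is F = V × PW.
Inflow: F_in = 16.7 × 54.9 = 916.83 mm·m/s
Outflow: F_out = 7.48 × 19.9 = 148.852 mm·m/s
Steady-state rate R = (F_in − F_out)/L = (916.83 − 148.852) / 313000 m = 2.454e-03 mm/s.
R = 2.454e-03 × 3600 = 8.83 mm/hr.
Over 5.2 h: total = 8.83 × 5.2 = 45.916 ≈ 46 mm.

R ≈ 8.83 mm/hr; total ≈ 46 mm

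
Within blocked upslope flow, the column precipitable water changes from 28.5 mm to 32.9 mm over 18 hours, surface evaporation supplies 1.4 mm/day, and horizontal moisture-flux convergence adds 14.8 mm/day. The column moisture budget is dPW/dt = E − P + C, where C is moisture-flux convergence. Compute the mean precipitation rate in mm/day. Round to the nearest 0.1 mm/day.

dPW/dt = (32.9 − 28.5) mm / (18/24 day) = +5.867 mm/day.
P = E + C − dPW/dt = 1.4 + (14.8) − (+5.867) = 10.3 mm/day.

P ≈ 10.3 mm/day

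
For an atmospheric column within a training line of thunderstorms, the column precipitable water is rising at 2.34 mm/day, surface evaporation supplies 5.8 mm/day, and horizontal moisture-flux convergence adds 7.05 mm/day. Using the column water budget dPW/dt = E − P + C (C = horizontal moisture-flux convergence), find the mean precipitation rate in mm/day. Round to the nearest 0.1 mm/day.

dPW/dt = +2.34 mm/day.
P = E + C − dPW/dt = 5.8 + (7.05) − (+2.34) = 10.5 mm/day.

P ≈ 10.5 mm/day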